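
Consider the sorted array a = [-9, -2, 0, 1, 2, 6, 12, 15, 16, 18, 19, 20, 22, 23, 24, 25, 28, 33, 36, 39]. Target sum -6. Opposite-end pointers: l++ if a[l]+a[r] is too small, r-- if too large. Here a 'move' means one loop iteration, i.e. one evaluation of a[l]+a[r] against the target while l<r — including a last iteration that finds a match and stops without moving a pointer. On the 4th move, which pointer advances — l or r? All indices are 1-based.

r

l=1 r=20: -9+39=30 >-6, r--
l=1 r=19: -9+36=27 >-6, r--
l=1 r=18: -9+33=24 >-6, r--
l=1 r=17: -9+28=19 >-6, r--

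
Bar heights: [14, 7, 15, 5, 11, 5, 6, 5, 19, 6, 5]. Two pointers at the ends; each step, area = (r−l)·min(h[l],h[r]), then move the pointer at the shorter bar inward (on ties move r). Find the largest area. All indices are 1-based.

l=1 r=11: min(14,5)*10=50 best=50 *, r--
l=1 r=10: min(14,6)*9=54 best=54 *, r--
l=1 r=9: min(14,19)*8=112 best=112 *, l++
l=2 r=9: min(7,19)*7=49 best=112, l++
l=3 r=9: min(15,19)*6=90 best=112, l++
l=4 r=9: min(5,19)*5=25 best=112, l++
l=5 r=9: min(11,19)*4=44 best=112, l++
l=6 r=9: min(5,19)*3=15 best=112, l++
l=7 r=9: min(6,19)*2=12 best=112, l++
l=8 r=9: min(5,19)*1=5 best=112, l++

max area = 112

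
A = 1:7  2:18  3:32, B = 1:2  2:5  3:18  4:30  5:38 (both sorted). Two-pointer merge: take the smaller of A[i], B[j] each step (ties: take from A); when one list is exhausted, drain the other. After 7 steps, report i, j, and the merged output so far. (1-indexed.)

[i=1,j=1] A[i]=7>B[j]=2 take 2 → j++
[i=1,j=2] A[i]=7>B[j]=5 take 5 → j++
[i=1,j=3] A[i]=7<=B[j]=18 take 7 → i++
[i=2,j=3] A[i]=18<=B[j]=18 take 18 → i++
[i=3,j=3] A[i]=32>B[j]=18 take 18 → j++
[i=3,j=4] A[i]=32>B[j]=30 take 30 → j++
[i=3,j=5] A[i]=32<=B[j]=38 take 32 → i++

i=4, j=5, merged so far=[2, 5, 7, 18, 18, 30, 32]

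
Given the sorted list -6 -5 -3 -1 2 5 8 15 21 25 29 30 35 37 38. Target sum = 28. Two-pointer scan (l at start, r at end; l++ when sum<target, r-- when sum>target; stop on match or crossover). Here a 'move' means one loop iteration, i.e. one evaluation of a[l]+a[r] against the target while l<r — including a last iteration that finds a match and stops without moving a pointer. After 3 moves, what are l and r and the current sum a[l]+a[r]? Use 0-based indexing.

[0,14] -6+38=32 >28 → r--
[0,13] -6+37=31 >28 → r--
[0,12] -6+35=29 >28 → r--

l=0, r=11, sum=24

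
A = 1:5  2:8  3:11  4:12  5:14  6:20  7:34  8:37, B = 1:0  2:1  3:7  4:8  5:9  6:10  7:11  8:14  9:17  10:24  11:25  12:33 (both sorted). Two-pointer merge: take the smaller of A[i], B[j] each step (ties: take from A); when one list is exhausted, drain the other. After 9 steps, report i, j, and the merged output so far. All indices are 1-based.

i=4, j=7, merged so far=[0, 1, 5, 7, 8, 8, 9, 10, 11]

i=1 j=1: A[i]=5>B[j]=0 take 0, j++
i=1 j=2: A[i]=5>B[j]=1 take 1, j++
i=1 j=3: A[i]=5<=B[j]=7 take 5, i++
i=2 j=3: A[i]=8>B[j]=7 take 7, j++
i=2 j=4: A[i]=8<=B[j]=8 take 8, i++
i=3 j=4: A[i]=11>B[j]=8 take 8, j++
i=3 j=5: A[i]=11>B[j]=9 take 9, j++
i=3 j=6: A[i]=11>B[j]=10 take 10, j++
i=3 j=7: A[i]=11<=B[j]=11 take 11, i++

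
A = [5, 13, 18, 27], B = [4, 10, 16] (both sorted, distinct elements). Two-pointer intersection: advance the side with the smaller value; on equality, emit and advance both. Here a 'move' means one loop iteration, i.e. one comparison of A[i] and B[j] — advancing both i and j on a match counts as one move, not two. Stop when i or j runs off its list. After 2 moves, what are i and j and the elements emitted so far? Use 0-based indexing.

[i=0,j=0] 5>4 → j++
[i=0,j=1] 5<10 → i++

i=1, j=1, emitted=[]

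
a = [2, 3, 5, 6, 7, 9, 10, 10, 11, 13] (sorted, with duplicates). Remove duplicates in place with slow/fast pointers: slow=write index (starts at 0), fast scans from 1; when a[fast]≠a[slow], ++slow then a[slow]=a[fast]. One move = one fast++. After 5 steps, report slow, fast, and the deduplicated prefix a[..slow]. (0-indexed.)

slow=5, fast=6, prefix=[2, 3, 5, 6, 7, 9]

slow=0 fast=1: a[fast]=3≠a[slow]=2 write a[1]=3, slow++,fast++
slow=1 fast=2: a[fast]=5≠a[slow]=3 write a[2]=5, slow++,fast++
slow=2 fast=3: a[fast]=6≠a[slow]=5 write a[3]=6, slow++,fast++
slow=3 fast=4: a[fast]=7≠a[slow]=6 write a[4]=7, slow++,fast++
slow=4 fast=5: a[fast]=9≠a[slow]=7 write a[5]=9, slow++,fast++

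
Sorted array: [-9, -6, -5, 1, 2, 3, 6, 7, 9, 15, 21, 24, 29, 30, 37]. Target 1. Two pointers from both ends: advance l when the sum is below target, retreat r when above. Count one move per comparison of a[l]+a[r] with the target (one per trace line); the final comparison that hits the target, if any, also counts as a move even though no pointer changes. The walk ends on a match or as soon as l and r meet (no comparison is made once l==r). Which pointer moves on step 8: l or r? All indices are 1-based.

r

[1,15] -9+37=28 >1 → r--
[1,14] -9+30=21 >1 → r--
[1,13] -9+29=20 >1 → r--
[1,12] -9+24=15 >1 → r--
[1,11] -9+21=12 >1 → r--
[1,10] -9+15=6 >1 → r--
[1,9] -9+9=0 <1 → l++
[2,9] -6+9=3 >1 → r--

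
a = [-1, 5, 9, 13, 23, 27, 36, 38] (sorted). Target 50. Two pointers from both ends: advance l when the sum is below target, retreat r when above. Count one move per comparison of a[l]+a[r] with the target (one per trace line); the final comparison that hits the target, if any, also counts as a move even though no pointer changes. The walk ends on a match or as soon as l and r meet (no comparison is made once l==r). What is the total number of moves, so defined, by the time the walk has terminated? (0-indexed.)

7 moves

l=0 r=7: -1+38=37 <50, l++
l=1 r=7: 5+38=43 <50, l++
l=2 r=7: 9+38=47 <50, l++
l=3 r=7: 13+38=51 >50, r--
l=3 r=6: 13+36=49 <50, l++
l=4 r=6: 23+36=59 >50, r--
l=4 r=5: 23+27=50, found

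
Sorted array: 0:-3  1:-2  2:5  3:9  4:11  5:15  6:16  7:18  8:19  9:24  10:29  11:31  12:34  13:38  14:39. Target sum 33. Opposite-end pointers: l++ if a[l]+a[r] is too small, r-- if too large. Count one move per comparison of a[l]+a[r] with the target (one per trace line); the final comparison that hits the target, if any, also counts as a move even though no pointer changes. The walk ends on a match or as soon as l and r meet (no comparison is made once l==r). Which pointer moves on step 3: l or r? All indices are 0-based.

l=0 r=14: -3+39=36 >33, r--
l=0 r=13: -3+38=35 >33, r--
l=0 r=12: -3+34=31 <33, l++

l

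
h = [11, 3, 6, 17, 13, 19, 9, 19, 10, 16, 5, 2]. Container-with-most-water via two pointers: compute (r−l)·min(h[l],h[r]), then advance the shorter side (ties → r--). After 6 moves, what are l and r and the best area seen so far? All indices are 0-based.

[0,11] min(11,2)*11=22 best=22 * → r--
[0,10] min(11,5)*10=50 best=50 * → r--
[0,9] min(11,16)*9=99 best=99 * → l++
[1,9] min(3,16)*8=24 best=99 → l++
[2,9] min(6,16)*7=42 best=99 → l++
[3,9] min(17,16)*6=96 best=99 → r--

l=3, r=8, best area=99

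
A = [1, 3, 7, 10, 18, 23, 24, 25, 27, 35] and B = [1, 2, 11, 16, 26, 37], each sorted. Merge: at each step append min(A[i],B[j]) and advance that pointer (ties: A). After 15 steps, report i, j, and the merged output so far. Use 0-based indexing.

i=0 j=0: A[i]=1<=B[j]=1 take 1, i++
i=1 j=0: A[i]=3>B[j]=1 take 1, j++
i=1 j=1: A[i]=3>B[j]=2 take 2, j++
i=1 j=2: A[i]=3<=B[j]=11 take 3, i++
i=2 j=2: A[i]=7<=B[j]=11 take 7, i++
i=3 j=2: A[i]=10<=B[j]=11 take 10, i++
i=4 j=2: A[i]=18>B[j]=11 take 11, j++
i=4 j=3: A[i]=18>B[j]=16 take 16, j++
i=4 j=4: A[i]=18<=B[j]=26 take 18, i++
i=5 j=4: A[i]=23<=B[j]=26 take 23, i++
i=6 j=4: A[i]=24<=B[j]=26 take 24, i++
i=7 j=4: A[i]=25<=B[j]=26 take 25, i++
i=8 j=4: A[i]=27>B[j]=26 take 26, j++
i=8 j=5: A[i]=27<=B[j]=37 take 27, i++
i=9 j=5: A[i]=35<=B[j]=37 take 35, i++

i=10, j=5, merged so far=[1, 1, 2, 3, 7, 10, 11, 16, 18, 23, 24, 25, 26, 27, 35]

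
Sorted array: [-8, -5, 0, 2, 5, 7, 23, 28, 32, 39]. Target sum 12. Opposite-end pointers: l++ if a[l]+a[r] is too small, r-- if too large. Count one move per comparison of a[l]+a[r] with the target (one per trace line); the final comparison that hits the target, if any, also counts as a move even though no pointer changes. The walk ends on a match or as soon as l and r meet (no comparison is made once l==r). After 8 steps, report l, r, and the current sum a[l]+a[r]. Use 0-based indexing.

l=4, r=5, sum=12

l=0 r=9: -8+39=31 >12, r--
l=0 r=8: -8+32=24 >12, r--
l=0 r=7: -8+28=20 >12, r--
l=0 r=6: -8+23=15 >12, r--
l=0 r=5: -8+7=-1 <12, l++
l=1 r=5: -5+7=2 <12, l++
l=2 r=5: 0+7=7 <12, l++
l=3 r=5: 2+7=9 <12, l++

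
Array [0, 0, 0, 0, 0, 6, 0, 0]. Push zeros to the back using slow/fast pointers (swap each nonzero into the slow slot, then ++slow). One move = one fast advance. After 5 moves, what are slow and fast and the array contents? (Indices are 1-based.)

slow=1, fast=6, a=[0, 0, 0, 0, 0, 6, 0, 0]

slow=1 fast=1: a[fast]=0, fast++
slow=1 fast=2: a[fast]=0, fast++
slow=1 fast=3: a[fast]=0, fast++
slow=1 fast=4: a[fast]=0, fast++
slow=1 fast=5: a[fast]=0, fast++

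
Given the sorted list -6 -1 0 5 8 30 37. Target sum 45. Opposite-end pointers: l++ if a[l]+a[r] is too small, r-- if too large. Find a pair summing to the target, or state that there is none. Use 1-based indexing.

l=1 r=7: -6+37=31 <45, l++
l=2 r=7: -1+37=36 <45, l++
l=3 r=7: 0+37=37 <45, l++
l=4 r=7: 5+37=42 <45, l++
l=5 r=7: 8+37=45, found

(8, 37)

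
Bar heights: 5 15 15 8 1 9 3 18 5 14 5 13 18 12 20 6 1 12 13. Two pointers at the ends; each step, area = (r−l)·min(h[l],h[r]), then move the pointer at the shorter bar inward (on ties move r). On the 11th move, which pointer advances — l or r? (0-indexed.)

[0,18] min(5,13)*18=90 best=90 * → l++
[1,18] min(15,13)*17=221 best=221 * → r--
[1,17] min(15,12)*16=192 best=221 → r--
[1,16] min(15,1)*15=15 best=221 → r--
[1,15] min(15,6)*14=84 best=221 → r--
[1,14] min(15,20)*13=195 best=221 → l++
[2,14] min(15,20)*12=180 best=221 → l++
[3,14] min(8,20)*11=88 best=221 → l++
[4,14] min(1,20)*10=10 best=221 → l++
[5,14] min(9,20)*9=81 best=221 → l++
[6,14] min(3,20)*8=24 best=221 → l++

l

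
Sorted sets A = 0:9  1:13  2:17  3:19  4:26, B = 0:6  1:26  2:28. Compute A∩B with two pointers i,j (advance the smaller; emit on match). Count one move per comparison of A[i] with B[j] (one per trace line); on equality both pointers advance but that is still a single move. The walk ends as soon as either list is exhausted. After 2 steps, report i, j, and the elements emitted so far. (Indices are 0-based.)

[i=0,j=0] 9>6 → j++
[i=0,j=1] 9<26 → i++

i=1, j=1, emitted=[]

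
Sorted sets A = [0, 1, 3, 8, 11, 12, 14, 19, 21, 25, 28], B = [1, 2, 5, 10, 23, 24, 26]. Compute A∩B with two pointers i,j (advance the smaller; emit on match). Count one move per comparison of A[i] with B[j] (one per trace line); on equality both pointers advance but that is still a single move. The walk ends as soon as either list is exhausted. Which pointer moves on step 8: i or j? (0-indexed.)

[i=0,j=0] 0<1 → i++
[i=1,j=0] 1==1 emit → i++,j++
[i=2,j=1] 3>2 → j++
[i=2,j=2] 3<5 → i++
[i=3,j=2] 8>5 → j++
[i=3,j=3] 8<10 → i++
[i=4,j=3] 11>10 → j++
[i=4,j=4] 11<23 → i++

i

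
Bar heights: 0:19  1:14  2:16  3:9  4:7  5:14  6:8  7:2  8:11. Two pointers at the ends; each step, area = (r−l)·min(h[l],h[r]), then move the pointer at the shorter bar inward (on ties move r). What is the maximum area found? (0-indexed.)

[0,8] min(19,11)*8=88 best=88 * → r--
[0,7] min(19,2)*7=14 best=88 → r--
[0,6] min(19,8)*6=48 best=88 → r--
[0,5] min(19,14)*5=70 best=88 → r--
[0,4] min(19,7)*4=28 best=88 → r--
[0,3] min(19,9)*3=27 best=88 → r--
[0,2] min(19,16)*2=32 best=88 → r--
[0,1] min(19,14)*1=14 best=88 → r--

max area = 88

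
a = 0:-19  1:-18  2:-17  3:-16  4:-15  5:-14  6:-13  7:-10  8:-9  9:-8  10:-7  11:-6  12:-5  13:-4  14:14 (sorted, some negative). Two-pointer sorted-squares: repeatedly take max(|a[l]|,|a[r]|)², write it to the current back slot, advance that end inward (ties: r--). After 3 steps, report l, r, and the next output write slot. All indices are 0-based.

l=3, r=14, next write slot=11

l=0 r=14: |-19|>|14| out[14]=361, l++
l=1 r=14: |-18|>|14| out[13]=324, l++
l=2 r=14: |-17|>|14| out[12]=289, l++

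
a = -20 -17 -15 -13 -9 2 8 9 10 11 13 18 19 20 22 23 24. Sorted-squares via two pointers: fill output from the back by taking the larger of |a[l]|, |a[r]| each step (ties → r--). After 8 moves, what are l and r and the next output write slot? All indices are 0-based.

[0,16] |-20|<=|24| out[16]=576 → r--
[0,15] |-20|<=|23| out[15]=529 → r--
[0,14] |-20|<=|22| out[14]=484 → r--
[0,13] |-20|<=|20| out[13]=400 → r--
[0,12] |-20|>|19| out[12]=400 → l++
[1,12] |-17|<=|19| out[11]=361 → r--
[1,11] |-17|<=|18| out[10]=324 → r--
[1,10] |-17|>|13| out[9]=289 → l++

l=2, r=10, next write slot=8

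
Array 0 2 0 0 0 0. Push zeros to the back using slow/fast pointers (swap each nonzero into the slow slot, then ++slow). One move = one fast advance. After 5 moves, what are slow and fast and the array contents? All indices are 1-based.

slow=1 fast=1: a[fast]=0, fast++
slow=1 fast=2: a[fast]=2≠0 swap→a[1]=2, slow++,fast++
slow=2 fast=3: a[fast]=0, fast++
slow=2 fast=4: a[fast]=0, fast++
slow=2 fast=5: a[fast]=0, fast++

slow=2, fast=6, a=[2, 0, 0, 0, 0, 0]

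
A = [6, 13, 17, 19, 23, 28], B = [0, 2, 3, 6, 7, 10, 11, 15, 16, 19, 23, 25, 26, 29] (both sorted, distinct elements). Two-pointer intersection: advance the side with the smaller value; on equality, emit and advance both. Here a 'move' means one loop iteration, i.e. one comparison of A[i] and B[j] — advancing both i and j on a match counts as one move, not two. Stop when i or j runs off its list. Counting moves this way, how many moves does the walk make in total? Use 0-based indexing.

[i=0,j=0] 6>0 → j++
[i=0,j=1] 6>2 → j++
[i=0,j=2] 6>3 → j++
[i=0,j=3] 6==6 emit → i++,j++
[i=1,j=4] 13>7 → j++
[i=1,j=5] 13>10 → j++
[i=1,j=6] 13>11 → j++
[i=1,j=7] 13<15 → i++
[i=2,j=7] 17>15 → j++
[i=2,j=8] 17>16 → j++
[i=2,j=9] 17<19 → i++
[i=3,j=9] 19==19 emit → i++,j++
[i=4,j=10] 23==23 emit → i++,j++
[i=5,j=11] 28>25 → j++
[i=5,j=12] 28>26 → j++
[i=5,j=13] 28<29 → i++

16 moves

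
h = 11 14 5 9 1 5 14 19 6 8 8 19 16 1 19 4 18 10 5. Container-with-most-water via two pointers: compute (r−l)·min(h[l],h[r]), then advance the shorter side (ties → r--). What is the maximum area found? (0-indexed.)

[0,18] min(11,5)*18=90 best=90 * → r--
[0,17] min(11,10)*17=170 best=170 * → r--
[0,16] min(11,18)*16=176 best=176 * → l++
[1,16] min(14,18)*15=210 best=210 * → l++
[2,16] min(5,18)*14=70 best=210 → l++
[3,16] min(9,18)*13=117 best=210 → l++
[4,16] min(1,18)*12=12 best=210 → l++
[5,16] min(5,18)*11=55 best=210 → l++
[6,16] min(14,18)*10=140 best=210 → l++
[7,16] min(19,18)*9=162 best=210 → r--
[7,15] min(19,4)*8=32 best=210 → r--
[7,14] min(19,19)*7=133 best=210 → r--
[7,13] min(19,1)*6=6 best=210 → r--
[7,12] min(19,16)*5=80 best=210 → r--
[7,11] min(19,19)*4=76 best=210 → r--
[7,10] min(19,8)*3=24 best=210 → r--
[7,9] min(19,8)*2=16 best=210 → r--
[7,8] min(19,6)*1=6 best=210 → r--

max area = 210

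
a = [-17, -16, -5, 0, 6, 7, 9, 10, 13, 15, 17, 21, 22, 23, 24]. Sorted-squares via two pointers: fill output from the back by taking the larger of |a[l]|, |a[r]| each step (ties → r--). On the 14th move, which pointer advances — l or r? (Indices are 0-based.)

[0,14] |-17|<=|24| out[14]=576 → r--
[0,13] |-17|<=|23| out[13]=529 → r--
[0,12] |-17|<=|22| out[12]=484 → r--
[0,11] |-17|<=|21| out[11]=441 → r--
[0,10] |-17|<=|17| out[10]=289 → r--
[0,9] |-17|>|15| out[9]=289 → l++
[1,9] |-16|>|15| out[8]=256 → l++
[2,9] |-5|<=|15| out[7]=225 → r--
[2,8] |-5|<=|13| out[6]=169 → r--
[2,7] |-5|<=|10| out[5]=100 → r--
[2,6] |-5|<=|9| out[4]=81 → r--
[2,5] |-5|<=|7| out[3]=49 → r--
[2,4] |-5|<=|6| out[2]=36 → r--
[2,3] |-5|>|0| out[1]=25 → l++

l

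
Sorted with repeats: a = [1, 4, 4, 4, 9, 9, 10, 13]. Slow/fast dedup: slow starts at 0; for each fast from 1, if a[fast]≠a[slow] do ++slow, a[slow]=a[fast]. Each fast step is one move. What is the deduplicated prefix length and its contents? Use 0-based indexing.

slow=0 fast=1: a[fast]=4≠a[slow]=1 write a[1]=4, slow++,fast++
slow=1 fast=2: a[fast]=4=a[slow] dup, fast++
slow=1 fast=3: a[fast]=4=a[slow] dup, fast++
slow=1 fast=4: a[fast]=9≠a[slow]=4 write a[2]=9, slow++,fast++
slow=2 fast=5: a[fast]=9=a[slow] dup, fast++
slow=2 fast=6: a[fast]=10≠a[slow]=9 write a[3]=10, slow++,fast++
slow=3 fast=7: a[fast]=13≠a[slow]=10 write a[4]=13, slow++,fast++

length 5; prefix = [1, 4, 9, 10, 13]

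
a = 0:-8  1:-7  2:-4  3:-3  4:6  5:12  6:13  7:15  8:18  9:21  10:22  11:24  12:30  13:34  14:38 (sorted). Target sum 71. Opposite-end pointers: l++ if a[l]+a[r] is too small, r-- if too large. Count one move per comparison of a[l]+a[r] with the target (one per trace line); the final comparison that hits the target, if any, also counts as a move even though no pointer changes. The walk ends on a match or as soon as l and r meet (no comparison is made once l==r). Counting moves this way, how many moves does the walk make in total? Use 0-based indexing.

[0,14] -8+38=30 <71 → l++
[1,14] -7+38=31 <71 → l++
[2,14] -4+38=34 <71 → l++
[3,14] -3+38=35 <71 → l++
[4,14] 6+38=44 <71 → l++
[5,14] 12+38=50 <71 → l++
[6,14] 13+38=51 <71 → l++
[7,14] 15+38=53 <71 → l++
[8,14] 18+38=56 <71 → l++
[9,14] 21+38=59 <71 → l++
[10,14] 22+38=60 <71 → l++
[11,14] 24+38=62 <71 → l++
[12,14] 30+38=68 <71 → l++
[13,14] 34+38=72 >71 → r--

14 moves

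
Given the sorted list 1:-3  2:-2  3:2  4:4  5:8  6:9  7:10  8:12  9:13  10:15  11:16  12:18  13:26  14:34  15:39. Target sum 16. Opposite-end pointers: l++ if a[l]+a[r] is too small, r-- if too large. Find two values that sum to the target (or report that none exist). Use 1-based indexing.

(-2, 18)

[1,15] -3+39=36 >16 → r--
[1,14] -3+34=31 >16 → r--
[1,13] -3+26=23 >16 → r--
[1,12] -3+18=15 <16 → l++
[2,12] -2+18=16 → found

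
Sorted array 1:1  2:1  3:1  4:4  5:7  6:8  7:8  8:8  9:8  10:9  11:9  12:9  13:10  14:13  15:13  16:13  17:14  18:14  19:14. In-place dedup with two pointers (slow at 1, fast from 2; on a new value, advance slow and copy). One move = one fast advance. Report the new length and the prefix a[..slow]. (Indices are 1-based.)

length 8; prefix = [1, 4, 7, 8, 9, 10, 13, 14]

slow=1 fast=2: a[fast]=1=a[slow] dup, fast++
slow=1 fast=3: a[fast]=1=a[slow] dup, fast++
slow=1 fast=4: a[fast]=4≠a[slow]=1 write a[2]=4, slow++,fast++
slow=2 fast=5: a[fast]=7≠a[slow]=4 write a[3]=7, slow++,fast++
slow=3 fast=6: a[fast]=8≠a[slow]=7 write a[4]=8, slow++,fast++
slow=4 fast=7: a[fast]=8=a[slow] dup, fast++
slow=4 fast=8: a[fast]=8=a[slow] dup, fast++
slow=4 fast=9: a[fast]=8=a[slow] dup, fast++
slow=4 fast=10: a[fast]=9≠a[slow]=8 write a[5]=9, slow++,fast++
slow=5 fast=11: a[fast]=9=a[slow] dup, fast++
slow=5 fast=12: a[fast]=9=a[slow] dup, fast++
slow=5 fast=13: a[fast]=10≠a[slow]=9 write a[6]=10, slow++,fast++
slow=6 fast=14: a[fast]=13≠a[slow]=10 write a[7]=13, slow++,fast++
slow=7 fast=15: a[fast]=13=a[slow] dup, fast++
slow=7 fast=16: a[fast]=13=a[slow] dup, fast++
slow=7 fast=17: a[fast]=14≠a[slow]=13 write a[8]=14, slow++,fast++
slow=8 fast=18: a[fast]=14=a[slow] dup, fast++
slow=8 fast=19: a[fast]=14=a[slow] dup, fast++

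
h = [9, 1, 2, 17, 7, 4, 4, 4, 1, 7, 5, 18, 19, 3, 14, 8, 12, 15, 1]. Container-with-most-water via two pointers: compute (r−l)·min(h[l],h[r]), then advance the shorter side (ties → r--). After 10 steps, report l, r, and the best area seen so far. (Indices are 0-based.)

[0,18] min(9,1)*18=18 best=18 * → r--
[0,17] min(9,15)*17=153 best=153 * → l++
[1,17] min(1,15)*16=16 best=153 → l++
[2,17] min(2,15)*15=30 best=153 → l++
[3,17] min(17,15)*14=210 best=210 * → r--
[3,16] min(17,12)*13=156 best=210 → r--
[3,15] min(17,8)*12=96 best=210 → r--
[3,14] min(17,14)*11=154 best=210 → r--
[3,13] min(17,3)*10=30 best=210 → r--
[3,12] min(17,19)*9=153 best=210 → l++

l=4, r=12, best area=210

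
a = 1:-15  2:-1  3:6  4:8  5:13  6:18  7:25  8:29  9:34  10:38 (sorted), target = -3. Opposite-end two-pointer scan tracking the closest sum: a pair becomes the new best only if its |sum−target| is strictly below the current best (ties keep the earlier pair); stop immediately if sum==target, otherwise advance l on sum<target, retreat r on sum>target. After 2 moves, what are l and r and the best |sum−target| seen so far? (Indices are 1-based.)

l=1, r=8, best |Δ|=22

l=1 r=10: -15+38=23 d=26 *, r--
l=1 r=9: -15+34=19 d=22 *, r--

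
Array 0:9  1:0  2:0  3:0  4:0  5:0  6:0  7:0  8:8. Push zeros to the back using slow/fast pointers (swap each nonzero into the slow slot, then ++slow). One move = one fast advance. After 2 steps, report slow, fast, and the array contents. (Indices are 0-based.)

slow=1, fast=2, a=[9, 0, 0, 0, 0, 0, 0, 0, 8]

slow=0 fast=0: a[fast]=9≠0 swap→a[0]=9, slow++,fast++
slow=1 fast=1: a[fast]=0, fast++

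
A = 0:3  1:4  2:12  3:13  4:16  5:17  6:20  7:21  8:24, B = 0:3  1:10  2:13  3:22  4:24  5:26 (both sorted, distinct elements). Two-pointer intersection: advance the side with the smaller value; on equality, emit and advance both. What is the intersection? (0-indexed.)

i=0 j=0: 3==3 emit, i++,j++
i=1 j=1: 4<10, i++
i=2 j=1: 12>10, j++
i=2 j=2: 12<13, i++
i=3 j=2: 13==13 emit, i++,j++
i=4 j=3: 16<22, i++
i=5 j=3: 17<22, i++
i=6 j=3: 20<22, i++
i=7 j=3: 21<22, i++
i=8 j=3: 24>22, j++
i=8 j=4: 24==24 emit, i++,j++

intersection = [3, 13, 24]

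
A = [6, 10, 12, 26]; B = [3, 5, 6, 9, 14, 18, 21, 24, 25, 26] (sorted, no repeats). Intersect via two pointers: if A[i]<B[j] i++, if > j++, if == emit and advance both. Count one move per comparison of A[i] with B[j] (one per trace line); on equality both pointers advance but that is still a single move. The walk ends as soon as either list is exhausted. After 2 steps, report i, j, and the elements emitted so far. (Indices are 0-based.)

i=0 j=0: 6>3, j++
i=0 j=1: 6>5, j++

i=0, j=2, emitted=[]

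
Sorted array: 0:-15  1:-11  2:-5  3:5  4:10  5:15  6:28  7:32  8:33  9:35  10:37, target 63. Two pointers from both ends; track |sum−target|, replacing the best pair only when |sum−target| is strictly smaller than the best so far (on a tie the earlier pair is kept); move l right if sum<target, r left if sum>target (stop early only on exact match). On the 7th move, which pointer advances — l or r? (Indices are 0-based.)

l=0 r=10: -15+37=22 d=41 *, l++
l=1 r=10: -11+37=26 d=37 *, l++
l=2 r=10: -5+37=32 d=31 *, l++
l=3 r=10: 5+37=42 d=21 *, l++
l=4 r=10: 10+37=47 d=16 *, l++
l=5 r=10: 15+37=52 d=11 *, l++
l=6 r=10: 28+37=65 d=2 *, r--

r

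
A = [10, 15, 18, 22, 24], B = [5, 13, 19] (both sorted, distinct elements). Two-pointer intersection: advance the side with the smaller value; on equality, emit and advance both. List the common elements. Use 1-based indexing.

intersection = []

i=1 j=1: 10>5, j++
i=1 j=2: 10<13, i++
i=2 j=2: 15>13, j++
i=2 j=3: 15<19, i++
i=3 j=3: 18<19, i++
i=4 j=3: 22>19, j++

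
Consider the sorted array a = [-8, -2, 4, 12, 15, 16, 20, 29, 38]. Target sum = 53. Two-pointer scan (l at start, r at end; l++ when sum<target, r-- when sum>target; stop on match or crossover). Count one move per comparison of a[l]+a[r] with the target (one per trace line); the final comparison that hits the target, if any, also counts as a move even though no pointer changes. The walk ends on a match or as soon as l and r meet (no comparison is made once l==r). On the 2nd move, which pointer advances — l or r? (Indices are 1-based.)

l

l=1 r=9: -8+38=30 <53, l++
l=2 r=9: -2+38=36 <53, l++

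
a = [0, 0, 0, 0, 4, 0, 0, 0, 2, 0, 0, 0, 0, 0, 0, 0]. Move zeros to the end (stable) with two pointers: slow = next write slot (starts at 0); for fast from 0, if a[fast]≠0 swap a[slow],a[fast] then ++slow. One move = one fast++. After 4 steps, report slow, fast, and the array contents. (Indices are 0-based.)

slow=0, fast=4, a=[0, 0, 0, 0, 4, 0, 0, 0, 2, 0, 0, 0, 0, 0, 0, 0]

(s=0,f=0) a[fast]=0 → fast++
(s=0,f=1) a[fast]=0 → fast++
(s=0,f=2) a[fast]=0 → fast++
(s=0,f=3) a[fast]=0 → fast++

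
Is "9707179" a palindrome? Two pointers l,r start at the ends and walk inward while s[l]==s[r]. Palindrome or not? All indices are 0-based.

not a palindrome (mismatch at 2,4)

[0,6] '9'=='9' → l++,r--
[1,5] '7'=='7' → l++,r--
[2,4] '0'!='1' → stop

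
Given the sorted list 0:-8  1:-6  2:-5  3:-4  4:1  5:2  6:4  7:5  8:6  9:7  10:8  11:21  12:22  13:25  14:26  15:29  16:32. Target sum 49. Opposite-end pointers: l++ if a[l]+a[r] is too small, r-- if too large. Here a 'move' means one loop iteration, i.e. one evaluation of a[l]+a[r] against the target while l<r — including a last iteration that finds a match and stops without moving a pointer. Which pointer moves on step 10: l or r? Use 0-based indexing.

[0,16] -8+32=24 <49 → l++
[1,16] -6+32=26 <49 → l++
[2,16] -5+32=27 <49 → l++
[3,16] -4+32=28 <49 → l++
[4,16] 1+32=33 <49 → l++
[5,16] 2+32=34 <49 → l++
[6,16] 4+32=36 <49 → l++
[7,16] 5+32=37 <49 → l++
[8,16] 6+32=38 <49 → l++
[9,16] 7+32=39 <49 → l++

l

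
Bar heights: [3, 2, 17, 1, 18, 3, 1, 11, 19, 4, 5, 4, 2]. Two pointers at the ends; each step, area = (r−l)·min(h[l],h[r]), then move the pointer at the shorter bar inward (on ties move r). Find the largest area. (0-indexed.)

max area = 102

l=0 r=12: min(3,2)*12=24 best=24 *, r--
l=0 r=11: min(3,4)*11=33 best=33 *, l++
l=1 r=11: min(2,4)*10=20 best=33, l++
l=2 r=11: min(17,4)*9=36 best=36 *, r--
l=2 r=10: min(17,5)*8=40 best=40 *, r--
l=2 r=9: min(17,4)*7=28 best=40, r--
l=2 r=8: min(17,19)*6=102 best=102 *, l++
l=3 r=8: min(1,19)*5=5 best=102, l++
l=4 r=8: min(18,19)*4=72 best=102, l++
l=5 r=8: min(3,19)*3=9 best=102, l++
l=6 r=8: min(1,19)*2=2 best=102, l++
l=7 r=8: min(11,19)*1=11 best=102, l++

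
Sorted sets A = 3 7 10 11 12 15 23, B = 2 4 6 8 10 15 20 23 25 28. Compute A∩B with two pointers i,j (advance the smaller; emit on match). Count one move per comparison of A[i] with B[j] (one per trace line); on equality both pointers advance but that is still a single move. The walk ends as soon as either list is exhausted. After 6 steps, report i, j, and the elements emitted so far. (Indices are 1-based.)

i=3, j=5, emitted=[]

i=1 j=1: 3>2, j++
i=1 j=2: 3<4, i++
i=2 j=2: 7>4, j++
i=2 j=3: 7>6, j++
i=2 j=4: 7<8, i++
i=3 j=4: 10>8, j++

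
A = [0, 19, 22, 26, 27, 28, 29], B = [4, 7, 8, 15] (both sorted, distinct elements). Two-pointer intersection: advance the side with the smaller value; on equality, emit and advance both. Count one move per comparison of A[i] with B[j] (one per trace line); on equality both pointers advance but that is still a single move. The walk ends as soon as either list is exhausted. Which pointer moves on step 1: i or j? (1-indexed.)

i

[i=1,j=1] 0<4 → i++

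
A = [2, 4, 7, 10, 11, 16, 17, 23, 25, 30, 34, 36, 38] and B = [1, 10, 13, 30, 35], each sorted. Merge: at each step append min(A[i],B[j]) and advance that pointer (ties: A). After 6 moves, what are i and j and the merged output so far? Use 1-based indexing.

i=5, j=3, merged so far=[1, 2, 4, 7, 10, 10]

[i=1,j=1] A[i]=2>B[j]=1 take 1 → j++
[i=1,j=2] A[i]=2<=B[j]=10 take 2 → i++
[i=2,j=2] A[i]=4<=B[j]=10 take 4 → i++
[i=3,j=2] A[i]=7<=B[j]=10 take 7 → i++
[i=4,j=2] A[i]=10<=B[j]=10 take 10 → i++
[i=5,j=2] A[i]=11>B[j]=10 take 10 → j++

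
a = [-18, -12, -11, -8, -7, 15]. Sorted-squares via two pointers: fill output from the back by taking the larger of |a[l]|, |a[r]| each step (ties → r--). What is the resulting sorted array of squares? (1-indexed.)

[49, 64, 121, 144, 225, 324]

[1,6] |-18|>|15| out[6]=324 → l++
[2,6] |-12|<=|15| out[5]=225 → r--
[2,5] |-12|>|-7| out[4]=144 → l++
[3,5] |-11|>|-7| out[3]=121 → l++
[4,5] |-8|>|-7| out[2]=64 → l++
[5,5] |-7|<=|-7| out[1]=49 → r--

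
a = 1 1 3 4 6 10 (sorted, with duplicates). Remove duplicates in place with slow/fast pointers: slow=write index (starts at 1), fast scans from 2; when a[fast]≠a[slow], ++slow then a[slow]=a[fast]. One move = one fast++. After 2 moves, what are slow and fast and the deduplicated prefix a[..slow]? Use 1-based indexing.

slow=2, fast=4, prefix=[1, 3]

slow=1 fast=2: a[fast]=1=a[slow] dup, fast++
slow=1 fast=3: a[fast]=3≠a[slow]=1 write a[2]=3, slow++,fast++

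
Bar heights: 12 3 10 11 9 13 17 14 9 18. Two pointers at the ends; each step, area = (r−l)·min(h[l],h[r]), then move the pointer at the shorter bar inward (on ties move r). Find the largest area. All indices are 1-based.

max area = 108

l=1 r=10: min(12,18)*9=108 best=108 *, l++
l=2 r=10: min(3,18)*8=24 best=108, l++
l=3 r=10: min(10,18)*7=70 best=108, l++
l=4 r=10: min(11,18)*6=66 best=108, l++
l=5 r=10: min(9,18)*5=45 best=108, l++
l=6 r=10: min(13,18)*4=52 best=108, l++
l=7 r=10: min(17,18)*3=51 best=108, l++
l=8 r=10: min(14,18)*2=28 best=108, l++
l=9 r=10: min(9,18)*1=9 best=108, l++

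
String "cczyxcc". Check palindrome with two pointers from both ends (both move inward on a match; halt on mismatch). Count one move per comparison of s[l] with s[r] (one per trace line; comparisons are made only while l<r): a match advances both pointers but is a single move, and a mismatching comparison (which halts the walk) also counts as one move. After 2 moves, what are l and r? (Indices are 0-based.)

l=2, r=4

l=0 r=6: 'c'=='c', l++,r--
l=1 r=5: 'c'=='c', l++,r--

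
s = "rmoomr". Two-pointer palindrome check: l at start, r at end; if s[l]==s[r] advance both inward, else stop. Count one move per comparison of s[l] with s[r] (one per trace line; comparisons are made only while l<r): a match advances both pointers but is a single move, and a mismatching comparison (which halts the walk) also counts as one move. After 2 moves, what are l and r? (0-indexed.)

l=2, r=3

l=0 r=5: 'r'=='r', l++,r--
l=1 r=4: 'm'=='m', l++,r--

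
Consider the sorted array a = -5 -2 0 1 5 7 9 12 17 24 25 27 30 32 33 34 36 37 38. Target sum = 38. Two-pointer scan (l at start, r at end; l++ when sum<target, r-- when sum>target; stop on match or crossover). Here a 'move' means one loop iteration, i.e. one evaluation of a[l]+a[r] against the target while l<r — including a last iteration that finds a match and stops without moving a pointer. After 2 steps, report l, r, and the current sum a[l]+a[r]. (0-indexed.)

l=2, r=18, sum=38

[0,18] -5+38=33 <38 → l++
[1,18] -2+38=36 <38 → l++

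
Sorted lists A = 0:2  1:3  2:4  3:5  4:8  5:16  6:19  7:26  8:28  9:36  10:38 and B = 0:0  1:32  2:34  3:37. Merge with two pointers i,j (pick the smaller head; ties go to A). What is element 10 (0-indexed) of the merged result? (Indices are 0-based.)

i=0 j=0: A[i]=2>B[j]=0 take 0, j++
i=0 j=1: A[i]=2<=B[j]=32 take 2, i++
i=1 j=1: A[i]=3<=B[j]=32 take 3, i++
i=2 j=1: A[i]=4<=B[j]=32 take 4, i++
i=3 j=1: A[i]=5<=B[j]=32 take 5, i++
i=4 j=1: A[i]=8<=B[j]=32 take 8, i++
i=5 j=1: A[i]=16<=B[j]=32 take 16, i++
i=6 j=1: A[i]=19<=B[j]=32 take 19, i++
i=7 j=1: A[i]=26<=B[j]=32 take 26, i++
i=8 j=1: A[i]=28<=B[j]=32 take 28, i++
i=9 j=1: A[i]=36>B[j]=32 take 32, j++
i=9 j=2: A[i]=36>B[j]=34 take 34, j++
i=9 j=3: A[i]=36<=B[j]=37 take 36, i++
i=10 j=3: A[i]=38>B[j]=37 take 37, j++
i=10 j=4: B done, take A[i]=38, i++

merged[10] = 32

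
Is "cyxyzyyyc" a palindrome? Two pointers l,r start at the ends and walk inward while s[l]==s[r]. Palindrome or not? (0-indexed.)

not a palindrome (mismatch at 2,6)

[0,8] 'c'=='c' → l++,r--
[1,7] 'y'=='y' → l++,r--
[2,6] 'x'!='y' → stop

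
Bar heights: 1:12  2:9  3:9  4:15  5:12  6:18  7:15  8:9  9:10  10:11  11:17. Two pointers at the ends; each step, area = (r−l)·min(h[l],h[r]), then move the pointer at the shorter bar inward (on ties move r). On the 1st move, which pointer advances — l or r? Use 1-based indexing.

l

[1,11] min(12,17)*10=120 best=120 * → l++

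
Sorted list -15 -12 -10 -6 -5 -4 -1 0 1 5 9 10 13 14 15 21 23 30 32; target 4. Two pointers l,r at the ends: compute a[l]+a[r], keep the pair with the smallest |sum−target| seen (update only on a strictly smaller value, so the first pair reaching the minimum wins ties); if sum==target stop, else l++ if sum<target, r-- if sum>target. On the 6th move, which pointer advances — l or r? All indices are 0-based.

l

[0,18] -15+32=17 d=13 * → r--
[0,17] -15+30=15 d=11 * → r--
[0,16] -15+23=8 d=4 * → r--
[0,15] -15+21=6 d=2 * → r--
[0,14] -15+15=0 d=4 → l++
[1,14] -12+15=3 d=1 * → l++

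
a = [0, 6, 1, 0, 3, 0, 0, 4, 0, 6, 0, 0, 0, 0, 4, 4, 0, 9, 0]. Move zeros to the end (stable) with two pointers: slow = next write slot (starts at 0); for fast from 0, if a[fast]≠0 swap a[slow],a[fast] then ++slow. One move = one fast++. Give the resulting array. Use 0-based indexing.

[6, 1, 3, 4, 6, 4, 4, 9, 0, 0, 0, 0, 0, 0, 0, 0, 0, 0, 0]

(s=0,f=0) a[fast]=0 → fast++
(s=0,f=1) a[fast]=6≠0 swap→a[0]=6 → slow++,fast++
(s=1,f=2) a[fast]=1≠0 swap→a[1]=1 → slow++,fast++
(s=2,f=3) a[fast]=0 → fast++
(s=2,f=4) a[fast]=3≠0 swap→a[2]=3 → slow++,fast++
(s=3,f=5) a[fast]=0 → fast++
(s=3,f=6) a[fast]=0 → fast++
(s=3,f=7) a[fast]=4≠0 swap→a[3]=4 → slow++,fast++
(s=4,f=8) a[fast]=0 → fast++
(s=4,f=9) a[fast]=6≠0 swap→a[4]=6 → slow++,fast++
(s=5,f=10) a[fast]=0 → fast++
(s=5,f=11) a[fast]=0 → fast++
(s=5,f=12) a[fast]=0 → fast++
(s=5,f=13) a[fast]=0 → fast++
(s=5,f=14) a[fast]=4≠0 swap→a[5]=4 → slow++,fast++
(s=6,f=15) a[fast]=4≠0 swap→a[6]=4 → slow++,fast++
(s=7,f=16) a[fast]=0 → fast++
(s=7,f=17) a[fast]=9≠0 swap→a[7]=9 → slow++,fast++
(s=8,f=18) a[fast]=0 → fast++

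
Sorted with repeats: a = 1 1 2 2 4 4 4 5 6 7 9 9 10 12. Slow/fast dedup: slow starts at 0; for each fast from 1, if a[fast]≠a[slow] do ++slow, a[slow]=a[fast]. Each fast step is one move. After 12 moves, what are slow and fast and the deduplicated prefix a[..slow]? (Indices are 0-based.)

slow=0 fast=1: a[fast]=1=a[slow] dup, fast++
slow=0 fast=2: a[fast]=2≠a[slow]=1 write a[1]=2, slow++,fast++
slow=1 fast=3: a[fast]=2=a[slow] dup, fast++
slow=1 fast=4: a[fast]=4≠a[slow]=2 write a[2]=4, slow++,fast++
slow=2 fast=5: a[fast]=4=a[slow] dup, fast++
slow=2 fast=6: a[fast]=4=a[slow] dup, fast++
slow=2 fast=7: a[fast]=5≠a[slow]=4 write a[3]=5, slow++,fast++
slow=3 fast=8: a[fast]=6≠a[slow]=5 write a[4]=6, slow++,fast++
slow=4 fast=9: a[fast]=7≠a[slow]=6 write a[5]=7, slow++,fast++
slow=5 fast=10: a[fast]=9≠a[slow]=7 write a[6]=9, slow++,fast++
slow=6 fast=11: a[fast]=9=a[slow] dup, fast++
slow=6 fast=12: a[fast]=10≠a[slow]=9 write a[7]=10, slow++,fast++

slow=7, fast=13, prefix=[1, 2, 4, 5, 6, 7, 9, 10]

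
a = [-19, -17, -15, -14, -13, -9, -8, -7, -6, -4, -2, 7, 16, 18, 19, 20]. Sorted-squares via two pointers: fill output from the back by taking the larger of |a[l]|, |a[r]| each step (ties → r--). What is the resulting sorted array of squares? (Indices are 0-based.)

l=0 r=15: |-19|<=|20| out[15]=400, r--
l=0 r=14: |-19|<=|19| out[14]=361, r--
l=0 r=13: |-19|>|18| out[13]=361, l++
l=1 r=13: |-17|<=|18| out[12]=324, r--
l=1 r=12: |-17|>|16| out[11]=289, l++
l=2 r=12: |-15|<=|16| out[10]=256, r--
l=2 r=11: |-15|>|7| out[9]=225, l++
l=3 r=11: |-14|>|7| out[8]=196, l++
l=4 r=11: |-13|>|7| out[7]=169, l++
l=5 r=11: |-9|>|7| out[6]=81, l++
l=6 r=11: |-8|>|7| out[5]=64, l++
l=7 r=11: |-7|<=|7| out[4]=49, r--
l=7 r=10: |-7|>|-2| out[3]=49, l++
l=8 r=10: |-6|>|-2| out[2]=36, l++
l=9 r=10: |-4|>|-2| out[1]=16, l++
l=10 r=10: |-2|<=|-2| out[0]=4, r--

[4, 16, 36, 49, 49, 64, 81, 169, 196, 225, 256, 289, 324, 361, 361, 400]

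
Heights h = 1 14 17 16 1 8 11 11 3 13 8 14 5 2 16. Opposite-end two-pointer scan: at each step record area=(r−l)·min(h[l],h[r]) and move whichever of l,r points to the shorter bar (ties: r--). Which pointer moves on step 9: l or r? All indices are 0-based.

[0,14] min(1,16)*14=14 best=14 * → l++
[1,14] min(14,16)*13=182 best=182 * → l++
[2,14] min(17,16)*12=192 best=192 * → r--
[2,13] min(17,2)*11=22 best=192 → r--
[2,12] min(17,5)*10=50 best=192 → r--
[2,11] min(17,14)*9=126 best=192 → r--
[2,10] min(17,8)*8=64 best=192 → r--
[2,9] min(17,13)*7=91 best=192 → r--
[2,8] min(17,3)*6=18 best=192 → r--

r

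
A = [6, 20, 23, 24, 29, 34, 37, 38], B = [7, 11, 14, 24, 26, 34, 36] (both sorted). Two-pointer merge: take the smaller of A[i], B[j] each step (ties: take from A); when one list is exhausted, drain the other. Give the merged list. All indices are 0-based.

[6, 7, 11, 14, 20, 23, 24, 24, 26, 29, 34, 34, 36, 37, 38]

[i=0,j=0] A[i]=6<=B[j]=7 take 6 → i++
[i=1,j=0] A[i]=20>B[j]=7 take 7 → j++
[i=1,j=1] A[i]=20>B[j]=11 take 11 → j++
[i=1,j=2] A[i]=20>B[j]=14 take 14 → j++
[i=1,j=3] A[i]=20<=B[j]=24 take 20 → i++
[i=2,j=3] A[i]=23<=B[j]=24 take 23 → i++
[i=3,j=3] A[i]=24<=B[j]=24 take 24 → i++
[i=4,j=3] A[i]=29>B[j]=24 take 24 → j++
[i=4,j=4] A[i]=29>B[j]=26 take 26 → j++
[i=4,j=5] A[i]=29<=B[j]=34 take 29 → i++
[i=5,j=5] A[i]=34<=B[j]=34 take 34 → i++
[i=6,j=5] A[i]=37>B[j]=34 take 34 → j++
[i=6,j=6] A[i]=37>B[j]=36 take 36 → j++
[i=6,j=7] B done, take A[i]=37 → i++
[i=7,j=7] B done, take A[i]=38 → i++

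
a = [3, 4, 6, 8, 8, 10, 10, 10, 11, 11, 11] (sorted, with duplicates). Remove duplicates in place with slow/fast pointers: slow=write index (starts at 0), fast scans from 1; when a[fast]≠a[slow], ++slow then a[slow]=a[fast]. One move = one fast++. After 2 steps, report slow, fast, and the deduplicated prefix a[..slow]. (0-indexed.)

slow=0 fast=1: a[fast]=4≠a[slow]=3 write a[1]=4, slow++,fast++
slow=1 fast=2: a[fast]=6≠a[slow]=4 write a[2]=6, slow++,fast++

slow=2, fast=3, prefix=[3, 4, 6]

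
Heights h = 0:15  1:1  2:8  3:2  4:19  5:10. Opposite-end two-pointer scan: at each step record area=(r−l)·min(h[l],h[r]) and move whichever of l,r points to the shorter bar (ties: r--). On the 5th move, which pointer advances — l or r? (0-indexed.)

l

l=0 r=5: min(15,10)*5=50 best=50 *, r--
l=0 r=4: min(15,19)*4=60 best=60 *, l++
l=1 r=4: min(1,19)*3=3 best=60, l++
l=2 r=4: min(8,19)*2=16 best=60, l++
l=3 r=4: min(2,19)*1=2 best=60, l++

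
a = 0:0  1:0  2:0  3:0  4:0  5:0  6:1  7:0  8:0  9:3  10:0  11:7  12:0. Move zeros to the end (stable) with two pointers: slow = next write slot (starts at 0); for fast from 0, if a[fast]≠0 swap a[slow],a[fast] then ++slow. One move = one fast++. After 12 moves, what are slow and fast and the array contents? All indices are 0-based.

(s=0,f=0) a[fast]=0 → fast++
(s=0,f=1) a[fast]=0 → fast++
(s=0,f=2) a[fast]=0 → fast++
(s=0,f=3) a[fast]=0 → fast++
(s=0,f=4) a[fast]=0 → fast++
(s=0,f=5) a[fast]=0 → fast++
(s=0,f=6) a[fast]=1≠0 swap→a[0]=1 → slow++,fast++
(s=1,f=7) a[fast]=0 → fast++
(s=1,f=8) a[fast]=0 → fast++
(s=1,f=9) a[fast]=3≠0 swap→a[1]=3 → slow++,fast++
(s=2,f=10) a[fast]=0 → fast++
(s=2,f=11) a[fast]=7≠0 swap→a[2]=7 → slow++,fast++

slow=3, fast=12, a=[1, 3, 7, 0, 0, 0, 0, 0, 0, 0, 0, 0, 0]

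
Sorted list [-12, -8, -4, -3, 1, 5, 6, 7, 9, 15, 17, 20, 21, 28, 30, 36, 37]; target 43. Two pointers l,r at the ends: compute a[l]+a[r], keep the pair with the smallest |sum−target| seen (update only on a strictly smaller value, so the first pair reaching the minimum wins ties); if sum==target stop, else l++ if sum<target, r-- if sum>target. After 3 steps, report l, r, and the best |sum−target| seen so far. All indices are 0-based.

l=0 r=16: -12+37=25 d=18 *, l++
l=1 r=16: -8+37=29 d=14 *, l++
l=2 r=16: -4+37=33 d=10 *, l++

l=3, r=16, best |Δ|=10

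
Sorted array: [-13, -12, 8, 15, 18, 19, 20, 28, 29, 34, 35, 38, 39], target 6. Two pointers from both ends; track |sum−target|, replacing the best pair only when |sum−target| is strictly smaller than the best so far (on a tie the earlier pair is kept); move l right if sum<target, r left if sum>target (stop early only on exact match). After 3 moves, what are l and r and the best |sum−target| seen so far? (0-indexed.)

[0,12] -13+39=26 d=20 * → r--
[0,11] -13+38=25 d=19 * → r--
[0,10] -13+35=22 d=16 * → r--

l=0, r=9, best |Δ|=16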